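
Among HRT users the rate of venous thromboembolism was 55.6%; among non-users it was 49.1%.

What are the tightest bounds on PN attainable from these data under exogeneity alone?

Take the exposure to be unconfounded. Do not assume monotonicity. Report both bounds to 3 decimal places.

0.117 ≤ PN ≤ 0.915

p₁ = 0.556, p₀ = 0.491.
Under exogeneity alone the bounds on PN are max{0,(p₁−p₀)/p₁} ≤ PN ≤ min{1,(1−p₀)/p₁}.
  lower = (p₁ − p₀)/p₁ = 0.065 / 0.556 ≈ 0.1169
  upper = min{1, (1 − p₀)/p₁} = 0.509 / 0.556 ≈ 0.9155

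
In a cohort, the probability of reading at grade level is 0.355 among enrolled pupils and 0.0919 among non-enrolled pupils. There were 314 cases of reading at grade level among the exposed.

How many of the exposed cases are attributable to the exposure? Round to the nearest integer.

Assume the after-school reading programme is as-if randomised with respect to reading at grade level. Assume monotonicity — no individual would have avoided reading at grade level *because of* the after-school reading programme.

Let p₁ = 0.355, p₀ = 0.0919.
PN = (p₁ − p₀)/p₁ = (0.355 − 0.0919) / 0.355 ≈ 0.74113.
Attributable cases ≈ PN × (exposed cases) = 0.74113 × 314 ≈ 232.71.

about 233 cases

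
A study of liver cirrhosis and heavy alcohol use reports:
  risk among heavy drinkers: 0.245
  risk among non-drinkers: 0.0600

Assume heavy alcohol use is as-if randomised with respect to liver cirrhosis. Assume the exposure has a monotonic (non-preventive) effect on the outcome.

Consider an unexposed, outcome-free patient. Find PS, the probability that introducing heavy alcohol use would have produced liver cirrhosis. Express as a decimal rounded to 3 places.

Let p₁ = 0.245, p₀ = 0.06.
Under exogeneity and monotonicity, PS = (p₁ − p₀) / (1 − p₀).
PS = (0.245 − 0.06) / (1 − 0.06) = 0.185 / 0.94 ≈ 0.1968

PS ≈ 0.197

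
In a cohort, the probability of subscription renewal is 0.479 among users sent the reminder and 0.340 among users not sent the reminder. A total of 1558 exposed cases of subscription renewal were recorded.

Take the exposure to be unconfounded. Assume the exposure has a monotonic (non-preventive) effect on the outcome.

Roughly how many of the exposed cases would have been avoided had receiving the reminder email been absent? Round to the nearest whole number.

about 452 cases

Let p₁ = 0.479, p₀ = 0.34.
PN = (p₁ − p₀)/p₁ = (0.479 − 0.34) / 0.479 ≈ 0.29019.
Attributable cases ≈ PN × (exposed cases) = 0.29019 × 1558 ≈ 452.11.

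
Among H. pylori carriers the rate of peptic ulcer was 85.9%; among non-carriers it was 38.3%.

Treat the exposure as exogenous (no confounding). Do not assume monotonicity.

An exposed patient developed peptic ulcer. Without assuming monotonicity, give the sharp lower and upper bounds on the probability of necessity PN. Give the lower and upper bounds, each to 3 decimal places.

p₁ = 0.859, p₀ = 0.383.
Under exogeneity alone the bounds on PN are max{0,(p₁−p₀)/p₁} ≤ PN ≤ min{1,(1−p₀)/p₁}.
  lower = (p₁ − p₀)/p₁ = 0.476 / 0.859 ≈ 0.5541
  upper = min{1, (1 − p₀)/p₁} = 0.617 / 0.859 ≈ 0.7183

0.554 ≤ PN ≤ 0.718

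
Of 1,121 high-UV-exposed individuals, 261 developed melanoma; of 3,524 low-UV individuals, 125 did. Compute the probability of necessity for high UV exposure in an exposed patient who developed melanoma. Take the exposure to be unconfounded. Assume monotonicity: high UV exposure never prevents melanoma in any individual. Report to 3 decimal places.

p₁ = P(outcome | exposed) = 261/1121 = 0.23283
p₀ = P(outcome | unexposed) = 125/3524 = 0.035471
Under exogeneity and monotonicity, PN = (p₁ − p₀) / p₁.
PN = (0.23283 − 0.035471) / 0.23283 = 0.19736 / 0.23283 ≈ 0.8477

PN ≈ 0.848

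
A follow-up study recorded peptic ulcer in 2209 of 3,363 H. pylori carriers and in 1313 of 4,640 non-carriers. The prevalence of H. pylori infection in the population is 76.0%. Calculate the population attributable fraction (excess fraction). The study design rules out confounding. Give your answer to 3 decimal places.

PAF ≈ 0.501

p₁ = P(outcome | exposed) = 2209/3363 = 0.65685
p₀ = P(outcome | unexposed) = 1313/4640 = 0.28297
Overall risk P(Y=1) = π·p₁ + (1−π)·p₀ = 0.76×0.65685 + 0.24×0.28297 = 0.56712.
Under exogeneity, PAF = [P(Y=1) − p₀] / P(Y=1).
PAF = (0.56712 − 0.28297) / 0.56712 ≈ 0.5010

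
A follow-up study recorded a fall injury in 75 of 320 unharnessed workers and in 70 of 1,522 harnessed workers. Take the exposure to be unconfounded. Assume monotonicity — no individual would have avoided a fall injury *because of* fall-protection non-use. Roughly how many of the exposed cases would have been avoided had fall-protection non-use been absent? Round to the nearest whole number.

about 60 cases

p₁ = P(outcome | exposed) = 75/320 = 0.23438
p₀ = P(outcome | unexposed) = 70/1522 = 0.045992
PN = (p₁ − p₀)/p₁ = (0.23438 − 0.045992) / 0.23438 ≈ 0.80377.
Attributable cases ≈ PN × (exposed cases) = 0.80377 × 75 ≈ 60.28.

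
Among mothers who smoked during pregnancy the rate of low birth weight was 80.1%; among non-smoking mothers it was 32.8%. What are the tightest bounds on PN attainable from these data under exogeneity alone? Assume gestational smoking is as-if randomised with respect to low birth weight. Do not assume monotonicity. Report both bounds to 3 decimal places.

p₁ = 0.801, p₀ = 0.328.
Under exogeneity alone the bounds on PN are max{0,(p₁−p₀)/p₁} ≤ PN ≤ min{1,(1−p₀)/p₁}.
  lower = (p₁ − p₀)/p₁ = 0.473 / 0.801 ≈ 0.5905
  upper = min{1, (1 − p₀)/p₁} = 0.672 / 0.801 ≈ 0.8390

0.591 ≤ PN ≤ 0.839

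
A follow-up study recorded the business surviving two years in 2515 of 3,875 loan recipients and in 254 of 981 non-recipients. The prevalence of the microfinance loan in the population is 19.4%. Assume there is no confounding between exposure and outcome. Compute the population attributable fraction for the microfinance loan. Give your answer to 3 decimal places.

p₁ = P(outcome | exposed) = 2515/3875 = 0.64903
p₀ = P(outcome | unexposed) = 254/981 = 0.25892
Overall risk P(Y=1) = π·p₁ + (1−π)·p₀ = 0.194×0.64903 + 0.806×0.25892 = 0.3346.
Under exogeneity, PAF = [P(Y=1) − p₀] / P(Y=1).
PAF = (0.3346 − 0.25892) / 0.3346 ≈ 0.2262

PAF ≈ 0.226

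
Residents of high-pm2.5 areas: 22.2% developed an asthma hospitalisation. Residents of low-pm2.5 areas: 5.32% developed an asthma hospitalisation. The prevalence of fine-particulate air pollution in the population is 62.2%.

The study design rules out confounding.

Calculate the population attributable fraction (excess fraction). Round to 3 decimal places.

PAF ≈ 0.664

p₁ = 0.222, p₀ = 0.0532.
Overall risk P(Y=1) = π·p₁ + (1−π)·p₀ = 0.622×0.222 + 0.378×0.0532 = 0.15819.
Under exogeneity, PAF = [P(Y=1) − p₀] / P(Y=1).
PAF = (0.15819 − 0.0532) / 0.15819 ≈ 0.6637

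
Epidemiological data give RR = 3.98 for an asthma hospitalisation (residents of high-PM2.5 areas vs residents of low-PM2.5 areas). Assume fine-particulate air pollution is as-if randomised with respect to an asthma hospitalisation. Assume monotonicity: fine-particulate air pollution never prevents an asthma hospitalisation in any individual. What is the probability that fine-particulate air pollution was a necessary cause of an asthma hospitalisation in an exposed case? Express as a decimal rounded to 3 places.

PN ≈ 0.749

Under exogeneity and monotonicity, PN = (RR − 1) / RR = 1 − 1/RR.
PN = (3.98 − 1) / 3.98 = 2.98 / 3.98 ≈ 0.7487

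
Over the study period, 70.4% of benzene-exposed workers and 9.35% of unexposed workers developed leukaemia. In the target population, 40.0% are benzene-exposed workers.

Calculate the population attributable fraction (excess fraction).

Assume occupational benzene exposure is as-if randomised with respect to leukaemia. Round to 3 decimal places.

p₁ = 0.704, p₀ = 0.0935.
Overall risk P(Y=1) = π·p₁ + (1−π)·p₀ = 0.4×0.704 + 0.6×0.0935 = 0.3377.
Under exogeneity, PAF = [P(Y=1) − p₀] / P(Y=1).
PAF = (0.3377 − 0.0935) / 0.3377 ≈ 0.7231

PAF ≈ 0.723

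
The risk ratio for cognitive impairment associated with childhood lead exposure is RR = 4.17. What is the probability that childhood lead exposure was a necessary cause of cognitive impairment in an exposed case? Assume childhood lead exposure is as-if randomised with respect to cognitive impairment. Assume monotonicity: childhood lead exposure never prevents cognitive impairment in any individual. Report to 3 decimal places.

Under exogeneity and monotonicity, PN = (RR − 1) / RR = 1 − 1/RR.
PN = (4.17 − 1) / 4.17 = 3.17 / 4.17 ≈ 0.7602

PN ≈ 0.760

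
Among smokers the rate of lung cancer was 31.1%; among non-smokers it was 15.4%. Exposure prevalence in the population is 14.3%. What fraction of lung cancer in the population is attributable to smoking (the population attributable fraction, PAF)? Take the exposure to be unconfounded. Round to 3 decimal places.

PAF ≈ 0.127

p₁ = 0.311, p₀ = 0.154.
Overall risk P(Y=1) = π·p₁ + (1−π)·p₀ = 0.143×0.311 + 0.857×0.154 = 0.17645.
Under exogeneity, PAF = [P(Y=1) − p₀] / P(Y=1).
PAF = (0.17645 − 0.154) / 0.17645 ≈ 0.1272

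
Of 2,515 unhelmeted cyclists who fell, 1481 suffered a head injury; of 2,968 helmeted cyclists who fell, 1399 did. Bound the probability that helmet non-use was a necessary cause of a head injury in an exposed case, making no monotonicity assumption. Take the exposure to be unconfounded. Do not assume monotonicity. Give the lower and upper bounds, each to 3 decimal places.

0.200 ≤ PN ≤ 0.898

p₁ = P(outcome | exposed) = 1481/2515 = 0.58887
p₀ = P(outcome | unexposed) = 1399/2968 = 0.47136
Under exogeneity alone the bounds on PN are max{0,(p₁−p₀)/p₁} ≤ PN ≤ min{1,(1−p₀)/p₁}.
  lower = (p₁ − p₀)/p₁ = 0.11751 / 0.58887 ≈ 0.1995
  upper = min{1, (1 − p₀)/p₁} = 0.52864 / 0.58887 ≈ 0.8977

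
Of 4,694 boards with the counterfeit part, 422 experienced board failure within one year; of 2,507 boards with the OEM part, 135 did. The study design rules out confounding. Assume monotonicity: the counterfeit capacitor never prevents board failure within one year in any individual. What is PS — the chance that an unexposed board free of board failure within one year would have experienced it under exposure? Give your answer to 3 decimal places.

p₁ = P(outcome | exposed) = 422/4694 = 0.089902
p₀ = P(outcome | unexposed) = 135/2507 = 0.053849
Under exogeneity and monotonicity, PS = (p₁ − p₀) / (1 − p₀).
PS = (0.089902 − 0.053849) / (1 − 0.053849) = 0.036053 / 0.94615 ≈ 0.0381

PS ≈ 0.038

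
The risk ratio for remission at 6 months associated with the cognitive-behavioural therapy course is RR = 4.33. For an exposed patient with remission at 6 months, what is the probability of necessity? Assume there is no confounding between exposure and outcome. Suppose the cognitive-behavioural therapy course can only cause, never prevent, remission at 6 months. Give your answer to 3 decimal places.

Under exogeneity and monotonicity, PN = (RR − 1) / RR = 1 − 1/RR.
PN = (4.33 − 1) / 4.33 = 3.33 / 4.33 ≈ 0.7691

PN ≈ 0.769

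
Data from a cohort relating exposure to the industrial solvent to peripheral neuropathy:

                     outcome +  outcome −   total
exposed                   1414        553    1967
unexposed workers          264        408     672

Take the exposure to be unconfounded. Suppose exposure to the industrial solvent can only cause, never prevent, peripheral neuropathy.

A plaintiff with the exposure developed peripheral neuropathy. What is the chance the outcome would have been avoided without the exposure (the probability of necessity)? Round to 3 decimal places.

p₁ = P(outcome | exposed) = 1414/1967 = 0.71886
p₀ = P(outcome | unexposed) = 264/672 = 0.39286
Under exogeneity and monotonicity, PN = (p₁ − p₀)/p₁.
PN = (0.71886 − 0.39286) / 0.71886 ≈ 0.4535

PN ≈ 0.454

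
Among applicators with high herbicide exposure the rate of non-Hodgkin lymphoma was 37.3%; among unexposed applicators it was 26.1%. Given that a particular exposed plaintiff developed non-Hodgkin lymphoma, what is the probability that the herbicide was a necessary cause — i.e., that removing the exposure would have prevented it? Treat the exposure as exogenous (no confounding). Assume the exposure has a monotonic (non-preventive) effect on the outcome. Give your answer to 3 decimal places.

PN ≈ 0.300

p₁ = 0.373, p₀ = 0.261.
Under exogeneity and monotonicity, PN = (p₁ − p₀) / p₁.
PN = (0.373 − 0.261) / 0.373 = 0.112 / 0.373 ≈ 0.3003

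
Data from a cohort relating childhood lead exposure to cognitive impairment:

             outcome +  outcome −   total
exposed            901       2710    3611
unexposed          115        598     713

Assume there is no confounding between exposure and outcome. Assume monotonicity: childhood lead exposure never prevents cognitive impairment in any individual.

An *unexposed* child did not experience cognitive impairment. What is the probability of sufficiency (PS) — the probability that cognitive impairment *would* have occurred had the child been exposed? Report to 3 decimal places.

PS ≈ 0.105

p₁ = P(outcome | exposed) = 901/3611 = 0.24952
p₀ = P(outcome | unexposed) = 115/713 = 0.16129
Under exogeneity and monotonicity, PS = (p₁ − p₀)/(1 − p₀).
PS = (0.24952 − 0.16129) / 0.83871 ≈ 0.1052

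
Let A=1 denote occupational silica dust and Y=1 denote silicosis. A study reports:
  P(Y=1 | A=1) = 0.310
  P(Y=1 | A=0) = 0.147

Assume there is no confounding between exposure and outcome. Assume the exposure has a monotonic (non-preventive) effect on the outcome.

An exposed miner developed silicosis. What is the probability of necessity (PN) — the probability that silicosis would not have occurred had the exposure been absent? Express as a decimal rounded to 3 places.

Let p₁ = 0.31, p₀ = 0.147.
Under exogeneity and monotonicity, PN = (p₁ − p₀) / p₁.
PN = (0.31 − 0.147) / 0.31 = 0.163 / 0.31 ≈ 0.5258

PN ≈ 0.526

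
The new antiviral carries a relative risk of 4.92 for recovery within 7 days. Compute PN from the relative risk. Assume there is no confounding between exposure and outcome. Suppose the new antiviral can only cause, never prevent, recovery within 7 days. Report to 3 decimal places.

PN ≈ 0.797

Under exogeneity and monotonicity, PN = (RR − 1) / RR = 1 − 1/RR.
PN = (4.92 − 1) / 4.92 = 3.92 / 4.92 ≈ 0.7967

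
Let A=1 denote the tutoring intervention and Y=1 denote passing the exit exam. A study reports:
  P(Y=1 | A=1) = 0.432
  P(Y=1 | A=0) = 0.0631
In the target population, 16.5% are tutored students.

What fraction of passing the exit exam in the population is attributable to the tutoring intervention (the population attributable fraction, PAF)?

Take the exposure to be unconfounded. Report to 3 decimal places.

Let p₁ = 0.432, p₀ = 0.0631.
Overall risk P(Y=1) = π·p₁ + (1−π)·p₀ = 0.165×0.432 + 0.835×0.0631 = 0.12397.
Under exogeneity, PAF = [P(Y=1) − p₀] / P(Y=1).
PAF = (0.12397 − 0.0631) / 0.12397 ≈ 0.4910

PAF ≈ 0.491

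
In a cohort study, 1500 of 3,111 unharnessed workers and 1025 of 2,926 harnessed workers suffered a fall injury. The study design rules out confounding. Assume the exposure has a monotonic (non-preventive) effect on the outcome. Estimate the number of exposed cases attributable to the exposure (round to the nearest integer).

about 410 cases

p₁ = P(outcome | exposed) = 1500/3111 = 0.48216
p₀ = P(outcome | unexposed) = 1025/2926 = 0.35031
PN = (p₁ − p₀)/p₁ = (0.48216 − 0.35031) / 0.48216 ≈ 0.27346.
Attributable cases ≈ PN × (exposed cases) = 0.27346 × 1500 ≈ 410.19.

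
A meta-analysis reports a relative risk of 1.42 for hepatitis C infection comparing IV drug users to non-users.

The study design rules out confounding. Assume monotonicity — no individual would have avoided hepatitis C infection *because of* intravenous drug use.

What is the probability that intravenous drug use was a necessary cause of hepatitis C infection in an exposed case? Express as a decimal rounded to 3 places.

Under exogeneity and monotonicity, PN = (RR − 1) / RR = 1 − 1/RR.
PN = (1.42 − 1) / 1.42 = 0.42 / 1.42 ≈ 0.2958

PN ≈ 0.296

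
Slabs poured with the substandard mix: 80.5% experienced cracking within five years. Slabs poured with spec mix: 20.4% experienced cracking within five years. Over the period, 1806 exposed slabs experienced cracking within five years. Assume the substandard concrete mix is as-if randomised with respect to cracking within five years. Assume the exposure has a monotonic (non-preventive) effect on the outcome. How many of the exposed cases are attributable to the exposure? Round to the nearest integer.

p₁ = 0.805, p₀ = 0.204.
PN = (p₁ − p₀)/p₁ = (0.805 − 0.204) / 0.805 ≈ 0.74658.
Attributable cases ≈ PN × (exposed cases) = 0.74658 × 1806 ≈ 1348.33.

about 1348 cases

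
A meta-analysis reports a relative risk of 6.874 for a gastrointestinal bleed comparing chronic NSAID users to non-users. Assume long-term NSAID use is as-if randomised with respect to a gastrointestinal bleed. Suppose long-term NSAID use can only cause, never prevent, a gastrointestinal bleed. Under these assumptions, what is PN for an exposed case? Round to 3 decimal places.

PN ≈ 0.855

Under exogeneity and monotonicity, PN = (RR − 1) / RR = 1 − 1/RR.
PN = (6.874 − 1) / 6.874 = 5.874 / 6.874 ≈ 0.8545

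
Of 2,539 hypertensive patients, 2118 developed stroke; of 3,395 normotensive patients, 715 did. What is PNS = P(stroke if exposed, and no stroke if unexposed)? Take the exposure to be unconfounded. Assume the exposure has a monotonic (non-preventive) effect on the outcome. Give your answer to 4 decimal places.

p₁ = P(outcome | exposed) = 2118/2539 = 0.83419
p₀ = P(outcome | unexposed) = 715/3395 = 0.2106
Under exogeneity and monotonicity, PNS = p₁ − p₀.
PNS = 0.83419 − 0.2106 = 0.62358

PNS ≈ 0.6236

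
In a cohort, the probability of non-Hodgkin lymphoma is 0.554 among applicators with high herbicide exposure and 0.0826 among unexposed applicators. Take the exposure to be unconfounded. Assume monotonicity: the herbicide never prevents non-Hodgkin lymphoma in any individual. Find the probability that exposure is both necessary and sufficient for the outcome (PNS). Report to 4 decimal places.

PNS ≈ 0.4714

Let p₁ = 0.554, p₀ = 0.0826.
Under exogeneity and monotonicity, PNS = p₁ − p₀.
PNS = 0.554 − 0.0826 = 0.4714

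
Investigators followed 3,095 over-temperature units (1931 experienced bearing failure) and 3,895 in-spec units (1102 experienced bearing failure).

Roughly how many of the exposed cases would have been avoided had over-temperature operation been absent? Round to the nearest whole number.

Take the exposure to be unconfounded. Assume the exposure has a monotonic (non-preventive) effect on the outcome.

about 1055 cases

p₁ = P(outcome | exposed) = 1931/3095 = 0.62391
p₀ = P(outcome | unexposed) = 1102/3895 = 0.28293
PN = (p₁ − p₀)/p₁ = (0.62391 − 0.28293) / 0.62391 ≈ 0.54653.
Attributable cases ≈ PN × (exposed cases) = 0.54653 × 1931 ≈ 1055.34.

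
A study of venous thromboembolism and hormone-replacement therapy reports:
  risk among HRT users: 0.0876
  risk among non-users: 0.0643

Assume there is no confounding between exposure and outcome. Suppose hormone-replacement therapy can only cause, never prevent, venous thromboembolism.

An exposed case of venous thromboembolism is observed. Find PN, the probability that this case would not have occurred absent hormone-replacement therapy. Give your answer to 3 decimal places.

Let p₁ = 0.0876, p₀ = 0.0643.
Under exogeneity and monotonicity, PN = (p₁ − p₀) / p₁.
PN = (0.0876 − 0.0643) / 0.0876 = 0.0233 / 0.0876 ≈ 0.2660

PN ≈ 0.266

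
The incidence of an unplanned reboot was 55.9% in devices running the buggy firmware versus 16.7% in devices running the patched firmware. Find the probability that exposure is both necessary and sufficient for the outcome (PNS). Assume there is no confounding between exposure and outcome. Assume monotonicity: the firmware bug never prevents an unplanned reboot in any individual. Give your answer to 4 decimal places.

PNS ≈ 0.3920

p₁ = 0.559, p₀ = 0.167.
Under exogeneity and monotonicity, PNS = p₁ − p₀.
PNS = 0.559 − 0.167 = 0.392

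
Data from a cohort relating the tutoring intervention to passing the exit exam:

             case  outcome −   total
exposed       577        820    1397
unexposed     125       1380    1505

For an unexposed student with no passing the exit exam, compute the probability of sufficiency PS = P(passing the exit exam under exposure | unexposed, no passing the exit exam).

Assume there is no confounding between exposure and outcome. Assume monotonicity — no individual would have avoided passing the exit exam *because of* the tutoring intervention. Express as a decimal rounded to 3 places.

PS ≈ 0.360

p₁ = P(outcome | exposed) = 577/1397 = 0.41303
p₀ = P(outcome | unexposed) = 125/1505 = 0.083056
Under exogeneity and monotonicity, PS = (p₁ − p₀)/(1 − p₀).
PS = (0.41303 − 0.083056) / 0.91694 ≈ 0.3599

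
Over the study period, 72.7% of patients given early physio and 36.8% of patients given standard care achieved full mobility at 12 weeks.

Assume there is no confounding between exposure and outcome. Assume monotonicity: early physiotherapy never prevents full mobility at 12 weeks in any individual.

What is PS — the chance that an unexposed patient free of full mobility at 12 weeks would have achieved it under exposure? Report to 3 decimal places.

PS ≈ 0.568

p₁ = 0.727, p₀ = 0.368.
Under exogeneity and monotonicity, PS = (p₁ − p₀) / (1 − p₀).
PS = (0.727 − 0.368) / (1 − 0.368) = 0.359 / 0.632 ≈ 0.5680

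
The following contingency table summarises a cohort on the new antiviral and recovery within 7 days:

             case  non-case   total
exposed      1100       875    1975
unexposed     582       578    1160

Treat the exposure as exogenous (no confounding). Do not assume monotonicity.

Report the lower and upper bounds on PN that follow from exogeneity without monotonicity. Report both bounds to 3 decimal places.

p₁ = P(outcome | exposed) = 1100/1975 = 0.55696
p₀ = P(outcome | unexposed) = 582/1160 = 0.50172
Under exogeneity alone the bounds on PN are max{0,(p₁−p₀)/p₁} ≤ PN ≤ min{1,(1−p₀)/p₁}.
  lower = (p₁ − p₀)/p₁ = 0.055238 / 0.55696 ≈ 0.0992
  upper = min{1, (1 − p₀)/p₁} = 0.49828 / 0.55696 ≈ 0.8946

0.099 ≤ PN ≤ 0.895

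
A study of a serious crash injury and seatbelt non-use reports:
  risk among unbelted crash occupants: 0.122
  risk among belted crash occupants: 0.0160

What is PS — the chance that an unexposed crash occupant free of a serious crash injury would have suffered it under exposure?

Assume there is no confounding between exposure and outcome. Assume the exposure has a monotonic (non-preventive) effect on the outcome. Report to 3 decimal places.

PS ≈ 0.108

Let p₁ = 0.122, p₀ = 0.016.
Under exogeneity and monotonicity, PS = (p₁ − p₀) / (1 − p₀).
PS = (0.122 − 0.016) / (1 − 0.016) = 0.106 / 0.984 ≈ 0.1077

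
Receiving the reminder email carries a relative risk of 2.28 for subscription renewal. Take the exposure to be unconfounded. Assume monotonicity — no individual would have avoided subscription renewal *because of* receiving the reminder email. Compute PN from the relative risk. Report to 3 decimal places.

PN ≈ 0.561

Under exogeneity and monotonicity, PN = (RR − 1) / RR = 1 − 1/RR.
PN = (2.28 − 1) / 2.28 = 1.28 / 2.28 ≈ 0.5614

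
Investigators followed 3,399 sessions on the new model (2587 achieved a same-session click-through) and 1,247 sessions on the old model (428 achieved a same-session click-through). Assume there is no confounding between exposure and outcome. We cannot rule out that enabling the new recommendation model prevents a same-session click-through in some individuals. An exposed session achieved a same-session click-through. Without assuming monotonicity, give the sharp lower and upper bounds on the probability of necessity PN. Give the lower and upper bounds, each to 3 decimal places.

0.549 ≤ PN ≤ 0.863

p₁ = P(outcome | exposed) = 2587/3399 = 0.76111
p₀ = P(outcome | unexposed) = 428/1247 = 0.34322
Under exogeneity alone the bounds on PN are max{0,(p₁−p₀)/p₁} ≤ PN ≤ min{1,(1−p₀)/p₁}.
  lower = (p₁ − p₀)/p₁ = 0.41788 / 0.76111 ≈ 0.5490
  upper = min{1, (1 − p₀)/p₁} = 0.65678 / 0.76111 ≈ 0.8629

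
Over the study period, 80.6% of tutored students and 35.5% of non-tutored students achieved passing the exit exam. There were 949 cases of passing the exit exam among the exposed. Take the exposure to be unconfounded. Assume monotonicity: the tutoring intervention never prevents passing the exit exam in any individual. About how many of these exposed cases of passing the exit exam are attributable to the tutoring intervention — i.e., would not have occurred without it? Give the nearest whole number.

p₁ = 0.806, p₀ = 0.355.
PN = (p₁ − p₀)/p₁ = (0.806 − 0.355) / 0.806 ≈ 0.55955.
Attributable cases ≈ PN × (exposed cases) = 0.55955 × 949 ≈ 531.02.

about 531 cases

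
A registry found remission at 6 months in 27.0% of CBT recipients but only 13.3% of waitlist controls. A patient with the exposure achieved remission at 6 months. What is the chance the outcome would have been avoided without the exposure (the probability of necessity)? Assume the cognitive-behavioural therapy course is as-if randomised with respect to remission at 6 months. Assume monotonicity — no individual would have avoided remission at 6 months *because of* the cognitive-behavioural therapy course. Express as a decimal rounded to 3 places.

PN ≈ 0.507

p₁ = 0.27, p₀ = 0.133.
Under exogeneity and monotonicity, PN = (p₁ − p₀) / p₁.
PN = (0.27 − 0.133) / 0.27 = 0.137 / 0.27 ≈ 0.5074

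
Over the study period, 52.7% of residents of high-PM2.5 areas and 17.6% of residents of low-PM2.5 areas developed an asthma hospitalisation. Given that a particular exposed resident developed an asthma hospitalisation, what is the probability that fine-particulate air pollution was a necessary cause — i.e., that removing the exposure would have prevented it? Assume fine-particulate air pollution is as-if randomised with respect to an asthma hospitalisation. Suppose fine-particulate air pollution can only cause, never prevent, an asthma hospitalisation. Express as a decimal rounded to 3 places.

PN ≈ 0.666

p₁ = 0.527, p₀ = 0.176.
Under exogeneity and monotonicity, PN = (p₁ − p₀) / p₁.
PN = (0.527 − 0.176) / 0.527 = 0.351 / 0.527 ≈ 0.6660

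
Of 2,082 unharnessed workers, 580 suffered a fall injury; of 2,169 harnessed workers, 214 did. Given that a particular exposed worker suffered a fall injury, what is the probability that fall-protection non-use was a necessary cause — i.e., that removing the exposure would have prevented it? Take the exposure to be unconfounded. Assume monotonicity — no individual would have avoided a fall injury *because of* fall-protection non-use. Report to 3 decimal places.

p₁ = P(outcome | exposed) = 580/2082 = 0.27858
p₀ = P(outcome | unexposed) = 214/2169 = 0.098663
Under exogeneity and monotonicity, PN = (p₁ − p₀) / p₁.
PN = (0.27858 − 0.098663) / 0.27858 = 0.17992 / 0.27858 ≈ 0.6458

PN ≈ 0.646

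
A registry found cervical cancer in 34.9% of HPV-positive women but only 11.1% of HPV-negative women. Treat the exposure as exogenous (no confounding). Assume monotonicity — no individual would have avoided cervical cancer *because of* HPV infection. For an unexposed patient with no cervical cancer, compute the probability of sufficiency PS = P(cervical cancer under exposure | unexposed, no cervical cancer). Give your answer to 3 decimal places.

PS ≈ 0.268

p₁ = 0.349, p₀ = 0.111.
Under exogeneity and monotonicity, PS = (p₁ − p₀) / (1 − p₀).
PS = (0.349 − 0.111) / (1 − 0.111) = 0.238 / 0.889 ≈ 0.2677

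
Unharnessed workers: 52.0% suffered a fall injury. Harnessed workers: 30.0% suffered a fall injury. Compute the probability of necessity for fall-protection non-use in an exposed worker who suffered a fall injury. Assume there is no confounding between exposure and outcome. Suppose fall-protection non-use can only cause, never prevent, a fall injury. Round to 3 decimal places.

p₁ = 0.52, p₀ = 0.3.
Under exogeneity and monotonicity, PN = (p₁ − p₀) / p₁.
PN = (0.52 − 0.3) / 0.52 = 0.22 / 0.52 ≈ 0.4231

PN ≈ 0.423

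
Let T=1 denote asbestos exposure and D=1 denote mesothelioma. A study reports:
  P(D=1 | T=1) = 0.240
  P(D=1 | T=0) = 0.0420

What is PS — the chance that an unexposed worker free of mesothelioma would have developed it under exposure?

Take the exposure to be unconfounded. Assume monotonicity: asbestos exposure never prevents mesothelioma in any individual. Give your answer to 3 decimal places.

PS ≈ 0.207

Let p₁ = 0.24, p₀ = 0.042.
Under exogeneity and monotonicity, PS = (p₁ − p₀) / (1 − p₀).
PS = (0.24 − 0.042) / (1 − 0.042) = 0.198 / 0.958 ≈ 0.2067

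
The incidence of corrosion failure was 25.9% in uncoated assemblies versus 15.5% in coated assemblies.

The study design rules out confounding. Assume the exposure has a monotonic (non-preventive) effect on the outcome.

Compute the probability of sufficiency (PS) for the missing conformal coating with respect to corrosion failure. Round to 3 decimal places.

p₁ = 0.259, p₀ = 0.155.
Under exogeneity and monotonicity, PS = (p₁ − p₀) / (1 − p₀).
PS = (0.259 − 0.155) / (1 − 0.155) = 0.104 / 0.845 ≈ 0.1231

PS ≈ 0.123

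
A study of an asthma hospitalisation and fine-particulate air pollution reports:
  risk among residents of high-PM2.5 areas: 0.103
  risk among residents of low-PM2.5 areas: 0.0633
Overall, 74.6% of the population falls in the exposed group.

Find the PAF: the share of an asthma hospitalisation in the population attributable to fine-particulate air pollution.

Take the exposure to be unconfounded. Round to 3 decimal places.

PAF ≈ 0.319

Let p₁ = 0.103, p₀ = 0.0633.
Overall risk P(Y=1) = π·p₁ + (1−π)·p₀ = 0.746×0.103 + 0.254×0.0633 = 0.092916.
Under exogeneity, PAF = [P(Y=1) − p₀] / P(Y=1).
PAF = (0.092916 − 0.0633) / 0.092916 ≈ 0.3187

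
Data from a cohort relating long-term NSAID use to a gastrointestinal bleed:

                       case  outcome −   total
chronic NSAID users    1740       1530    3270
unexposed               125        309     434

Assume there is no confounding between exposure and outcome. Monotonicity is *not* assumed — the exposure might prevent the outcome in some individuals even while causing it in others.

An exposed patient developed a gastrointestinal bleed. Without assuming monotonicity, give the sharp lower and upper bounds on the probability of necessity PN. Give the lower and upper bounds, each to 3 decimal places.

p₁ = P(outcome | exposed) = 1740/3270 = 0.53211
p₀ = P(outcome | unexposed) = 125/434 = 0.28802
Under exogeneity alone the bounds on PN are max{0,(p₁−p₀)/p₁} ≤ PN ≤ min{1,(1−p₀)/p₁}.
  lower = (p₁ − p₀)/p₁ = 0.24409 / 0.53211 ≈ 0.4587
  upper = min{1, (1 − p₀)/p₁} = 0.71198 / 0.53211 ≈ 1.3380 → capped at 1

0.459 ≤ PN ≤ 1.000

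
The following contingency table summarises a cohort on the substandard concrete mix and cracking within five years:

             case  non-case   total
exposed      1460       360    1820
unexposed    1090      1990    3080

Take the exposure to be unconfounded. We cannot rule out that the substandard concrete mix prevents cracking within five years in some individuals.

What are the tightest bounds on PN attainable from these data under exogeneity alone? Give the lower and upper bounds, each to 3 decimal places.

p₁ = P(outcome | exposed) = 1460/1820 = 0.8022
p₀ = P(outcome | unexposed) = 1090/3080 = 0.3539
Under exogeneity alone the bounds on PN are max{0,(p₁−p₀)/p₁} ≤ PN ≤ min{1,(1−p₀)/p₁}.
  lower = (p₁ − p₀)/p₁ = 0.4483 / 0.8022 ≈ 0.5588
  upper = min{1, (1 − p₀)/p₁} = 0.6461 / 0.8022 ≈ 0.8054

0.559 ≤ PN ≤ 0.805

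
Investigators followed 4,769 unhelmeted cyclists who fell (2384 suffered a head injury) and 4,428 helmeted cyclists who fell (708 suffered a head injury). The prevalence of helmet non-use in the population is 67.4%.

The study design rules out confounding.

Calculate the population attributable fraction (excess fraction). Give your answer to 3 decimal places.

p₁ = P(outcome | exposed) = 2384/4769 = 0.4999
p₀ = P(outcome | unexposed) = 708/4428 = 0.15989
Overall risk P(Y=1) = π·p₁ + (1−π)·p₀ = 0.674×0.4999 + 0.326×0.15989 = 0.38905.
Under exogeneity, PAF = [P(Y=1) − p₀] / P(Y=1).
PAF = (0.38905 − 0.15989) / 0.38905 ≈ 0.5890

PAF ≈ 0.589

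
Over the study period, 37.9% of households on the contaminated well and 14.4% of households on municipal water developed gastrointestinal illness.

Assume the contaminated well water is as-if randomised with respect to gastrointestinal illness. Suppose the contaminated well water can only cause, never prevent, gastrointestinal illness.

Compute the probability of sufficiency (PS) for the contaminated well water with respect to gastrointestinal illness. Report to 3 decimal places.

p₁ = 0.379, p₀ = 0.144.
Under exogeneity and monotonicity, PS = (p₁ − p₀) / (1 − p₀).
PS = (0.379 − 0.144) / (1 − 0.144) = 0.235 / 0.856 ≈ 0.2745

PS ≈ 0.275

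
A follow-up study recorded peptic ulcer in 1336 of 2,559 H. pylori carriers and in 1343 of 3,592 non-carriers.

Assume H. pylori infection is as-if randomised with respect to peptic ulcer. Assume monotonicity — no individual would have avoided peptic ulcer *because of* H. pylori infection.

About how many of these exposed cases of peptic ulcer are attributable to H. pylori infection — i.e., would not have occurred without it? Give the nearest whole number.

about 379 cases

p₁ = P(outcome | exposed) = 1336/2559 = 0.52208
p₀ = P(outcome | unexposed) = 1343/3592 = 0.37389
PN = (p₁ − p₀)/p₁ = (0.52208 − 0.37389) / 0.52208 ≈ 0.28385.
Attributable cases ≈ PN × (exposed cases) = 0.28385 × 1336 ≈ 379.22.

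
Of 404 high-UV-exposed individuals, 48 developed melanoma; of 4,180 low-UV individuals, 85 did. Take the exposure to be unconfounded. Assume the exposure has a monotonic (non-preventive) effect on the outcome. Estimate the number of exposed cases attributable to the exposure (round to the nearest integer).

p₁ = P(outcome | exposed) = 48/404 = 0.11881
p₀ = P(outcome | unexposed) = 85/4180 = 0.020335
PN = (p₁ − p₀)/p₁ = (0.11881 − 0.020335) / 0.11881 ≈ 0.82885.
Attributable cases ≈ PN × (exposed cases) = 0.82885 × 48 ≈ 39.78.

about 40 cases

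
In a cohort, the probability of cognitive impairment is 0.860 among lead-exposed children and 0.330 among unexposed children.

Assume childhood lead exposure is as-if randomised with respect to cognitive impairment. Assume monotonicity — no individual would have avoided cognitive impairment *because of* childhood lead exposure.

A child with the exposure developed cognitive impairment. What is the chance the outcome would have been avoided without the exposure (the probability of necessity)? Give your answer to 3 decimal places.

PN ≈ 0.616

Let p₁ = 0.86, p₀ = 0.33.
Under exogeneity and monotonicity, PN = (p₁ − p₀) / p₁.
PN = (0.86 − 0.33) / 0.86 = 0.53 / 0.86 ≈ 0.6163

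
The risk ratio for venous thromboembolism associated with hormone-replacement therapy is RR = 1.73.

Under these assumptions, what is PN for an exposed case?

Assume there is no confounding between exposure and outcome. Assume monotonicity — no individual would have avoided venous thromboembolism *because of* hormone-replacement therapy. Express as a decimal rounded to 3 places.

PN ≈ 0.422

Under exogeneity and monotonicity, PN = (RR − 1) / RR = 1 − 1/RR.
PN = (1.73 − 1) / 1.73 = 0.73 / 1.73 ≈ 0.4220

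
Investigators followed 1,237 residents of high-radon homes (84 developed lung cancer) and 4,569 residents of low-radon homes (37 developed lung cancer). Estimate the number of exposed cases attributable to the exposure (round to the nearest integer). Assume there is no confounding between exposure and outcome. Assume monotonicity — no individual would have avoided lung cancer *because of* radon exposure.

about 74 cases

p₁ = P(outcome | exposed) = 84/1237 = 0.067906
p₀ = P(outcome | unexposed) = 37/4569 = 0.0080981
PN = (p₁ − p₀)/p₁ = (0.067906 − 0.0080981) / 0.067906 ≈ 0.88075.
Attributable cases ≈ PN × (exposed cases) = 0.88075 × 84 ≈ 73.98.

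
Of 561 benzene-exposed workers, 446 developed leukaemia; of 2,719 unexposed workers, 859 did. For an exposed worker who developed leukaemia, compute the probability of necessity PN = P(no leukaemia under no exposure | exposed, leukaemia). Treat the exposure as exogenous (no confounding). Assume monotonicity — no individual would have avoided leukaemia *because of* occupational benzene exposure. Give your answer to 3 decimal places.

p₁ = P(outcome | exposed) = 446/561 = 0.79501
p₀ = P(outcome | unexposed) = 859/2719 = 0.31592
Under exogeneity and monotonicity, PN = (p₁ − p₀) / p₁.
PN = (0.79501 − 0.31592) / 0.79501 = 0.47908 / 0.79501 ≈ 0.6026

PN ≈ 0.603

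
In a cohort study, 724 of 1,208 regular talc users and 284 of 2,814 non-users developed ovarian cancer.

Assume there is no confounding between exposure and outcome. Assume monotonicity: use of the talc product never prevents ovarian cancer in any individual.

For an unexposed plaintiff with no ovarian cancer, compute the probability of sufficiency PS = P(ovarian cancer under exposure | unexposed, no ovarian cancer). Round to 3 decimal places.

PS ≈ 0.554

p₁ = P(outcome | exposed) = 724/1208 = 0.59934
p₀ = P(outcome | unexposed) = 284/2814 = 0.10092
Under exogeneity and monotonicity, PS = (p₁ − p₀) / (1 − p₀).
PS = (0.59934 − 0.10092) / (1 − 0.10092) = 0.49841 / 0.89908 ≈ 0.5544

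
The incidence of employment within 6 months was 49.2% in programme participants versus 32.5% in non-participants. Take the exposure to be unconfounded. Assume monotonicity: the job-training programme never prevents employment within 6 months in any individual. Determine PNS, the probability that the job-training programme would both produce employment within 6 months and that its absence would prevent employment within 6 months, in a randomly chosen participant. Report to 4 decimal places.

PNS ≈ 0.1670

p₁ = 0.492, p₀ = 0.325.
Under exogeneity and monotonicity, PNS = p₁ − p₀.
PNS = 0.492 − 0.325 = 0.167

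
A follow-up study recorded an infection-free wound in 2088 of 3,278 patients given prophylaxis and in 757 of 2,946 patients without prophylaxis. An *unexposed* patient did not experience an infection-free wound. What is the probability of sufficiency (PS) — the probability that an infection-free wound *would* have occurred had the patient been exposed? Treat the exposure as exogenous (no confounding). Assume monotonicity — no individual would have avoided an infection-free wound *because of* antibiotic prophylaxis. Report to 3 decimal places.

p₁ = P(outcome | exposed) = 2088/3278 = 0.63697
p₀ = P(outcome | unexposed) = 757/2946 = 0.25696
Under exogeneity and monotonicity, PS = (p₁ − p₀) / (1 − p₀).
PS = (0.63697 − 0.25696) / (1 − 0.25696) = 0.38002 / 0.74304 ≈ 0.5114

PS ≈ 0.511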